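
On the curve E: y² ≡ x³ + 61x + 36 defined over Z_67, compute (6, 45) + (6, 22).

O

The two points share x = 6 and their y-coordinates satisfy 45 + 22 ≡ 0 (mod 67), so they are inverses. Their sum is ∞.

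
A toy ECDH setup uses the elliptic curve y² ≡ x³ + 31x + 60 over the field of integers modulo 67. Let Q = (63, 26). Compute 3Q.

Repeated addition: build up to 3Q.
2Q: tangent at (63, 26): λ = (3·63² + 31)/(2·26) ≡ 12/52. 52⁻¹ ≡ 58 (mod 67) since 52·58 = 3016 ≡ 1, so λ ≡ 12·58 ≡ 26.
  x = λ² - 63 - 63 = 676 - 126 ≡ 14; y = λ·(63 - 14) - 26 ≡ 42. → (14, 42)
3Q: (14, 42) + (63, 26). λ = (26 - 42)/(63 - 14) ≡ 51/49 mod 67. 49⁻¹ ≡ 26 (mod 67) since 49·26 = 1274 ≡ 1, so λ ≡ 53.
  x = λ² - 14 - 63 = 2809 - 77 ≡ 52; y = λ·(14 - 52) - 42 ≡ 21. → (52, 21)

(52, 21)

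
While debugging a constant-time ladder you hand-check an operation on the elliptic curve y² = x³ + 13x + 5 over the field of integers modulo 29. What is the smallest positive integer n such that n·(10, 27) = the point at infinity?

2P: tangent at (10, 27): λ = (3·10² + 13)/(2·27) ≡ 23/25. 25⁻¹ ≡ 7 (mod 29) since 25·7 = 175 ≡ 1, so λ ≡ 23·7 ≡ 16.
  x = λ² - 10 - 10 = 256 - 20 ≡ 4; y = λ·(10 - 4) - 27 ≡ 11. → (4, 11)
3P: (4, 11) + (10, 27). λ = (27 - 11)/(10 - 4) ≡ 16/6 mod 29. 6⁻¹ ≡ 5 (mod 29) since 6·5 = 30 ≡ 1, so λ ≡ 22.
  x = λ² - 4 - 10 = 484 - 14 ≡ 6; y = λ·(4 - 6) - 11 ≡ 3. → (6, 3)
4P: (6, 3) + (10, 27). λ = (27 - 3)/(10 - 6) ≡ 24/4 mod 29. 4⁻¹ ≡ 22 (mod 29) since 4·22 = 88 ≡ 1, so λ ≡ 6.
  x = λ² - 6 - 10 = 36 - 16 ≡ 20; y = λ·(6 - 20) - 3 ≡ 0. → (20, 0)
5P: (20, 0) + (10, 27). λ = (27 - 0)/(10 - 20) ≡ 27/19 mod 29. 19⁻¹ ≡ 26 (mod 29), so λ ≡ 6.
  x = λ² - 20 - 10 = 36 - 30 ≡ 6; y = λ·(20 - 6) - 0 ≡ 26. → (6, 26)
6P: (6, 26) + (10, 27). λ = (27 - 26)/(10 - 6) ≡ 1/4 mod 29. 4⁻¹ ≡ 22 (mod 29), so λ ≡ 22.
  x = λ² - 6 - 10 = 484 - 16 ≡ 4; y = λ·(6 - 4) - 26 ≡ 18. → (4, 18)
7P: (4, 18) + (10, 27). λ = (27 - 18)/(10 - 4) ≡ 9/6 mod 29. 6⁻¹ ≡ 5 (mod 29), so λ ≡ 16.
  x = λ² - 4 - 10 = 256 - 14 ≡ 10; y = λ·(4 - 10) - 18 ≡ 2. → (10, 2)
8P: (10, 2) + (10, 27): same x and y₁ ≡ -y₂, so the sum is the point at infinity.
8P = the point at infinity, so the order is 8.

8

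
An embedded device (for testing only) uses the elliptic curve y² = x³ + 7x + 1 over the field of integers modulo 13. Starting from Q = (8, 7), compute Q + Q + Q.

Repeated addition: build up to 3Q.
2Q: tangent at (8, 7): λ = (3·8² + 7)/(2·7) ≡ 4/1. 1⁻¹ ≡ 1 (mod 13), so λ ≡ 4·1 ≡ 4.
  x = λ² - 8 - 8 = 16 - 16 ≡ 0; y = λ·(8 - 0) - 7 ≡ 12. → (0, 12)
3Q: (0, 12) + (8, 7). λ = (7 - 12)/(8 - 0) ≡ 8/8 mod 13. 8⁻¹ ≡ 5 (mod 13), so λ ≡ 1.
  x = λ² - 0 - 8 = 1 - 8 ≡ 6; y = λ·(0 - 6) - 12 ≡ 8. → (6, 8)

(6, 8)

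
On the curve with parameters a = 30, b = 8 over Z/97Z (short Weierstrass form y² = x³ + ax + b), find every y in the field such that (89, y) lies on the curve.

41, 56

x³ + 30x + 8 = 707647 ≡ 32 (mod 97).
Square roots of 32 mod 97: 41 and 56 (since 41² = 1681 ≡ 32).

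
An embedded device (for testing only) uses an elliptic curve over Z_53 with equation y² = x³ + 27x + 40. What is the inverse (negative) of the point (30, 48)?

-(30, 48) = (30, -48 mod 53) = (30, 5).

(30, 5)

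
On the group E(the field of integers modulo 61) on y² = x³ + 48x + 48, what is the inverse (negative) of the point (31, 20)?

-(31, 20) = (31, -20 mod 61) = (31, 41).

(31, 41)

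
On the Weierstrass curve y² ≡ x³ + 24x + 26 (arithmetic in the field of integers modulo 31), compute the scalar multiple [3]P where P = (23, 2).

(29, 1)

Repeated addition: build up to 3P.
2P: tangent at (23, 2): λ = (3·23² + 24)/(2·2) ≡ 30/4. 4⁻¹ ≡ 8 (mod 31), so λ ≡ 30·8 ≡ 23.
  x = λ² - 23 - 23 = 529 - 46 ≡ 18; y = λ·(23 - 18) - 2 ≡ 20. → (18, 20)
3P: (18, 20) + (23, 2). λ = (2 - 20)/(23 - 18) ≡ 13/5 mod 31. 5⁻¹ ≡ 25 (mod 31) since 5·25 = 125 ≡ 1, so λ ≡ 15.
  x = λ² - 18 - 23 = 225 - 41 ≡ 29; y = λ·(18 - 29) - 20 ≡ 1. → (29, 1)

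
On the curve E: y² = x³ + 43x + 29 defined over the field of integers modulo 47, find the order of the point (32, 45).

7

2P: tangent at (32, 45): λ = (3·32² + 43)/(2·45) ≡ 13/43. 43⁻¹ ≡ 35 (mod 47), so λ ≡ 13·35 ≡ 32.
  x = λ² - 32 - 32 = 1024 - 64 ≡ 20; y = λ·(32 - 20) - 45 ≡ 10. → (20, 10)
3P: (20, 10) + (32, 45). λ = (45 - 10)/(32 - 20) ≡ 35/12 mod 47. 12⁻¹ ≡ 4 (mod 47), so λ ≡ 46.
  x = λ² - 20 - 32 = 2116 - 52 ≡ 43; y = λ·(20 - 43) - 10 ≡ 13. → (43, 13)
4P: (43, 13) + (32, 45). λ = (45 - 13)/(32 - 43) ≡ 32/36 mod 47. 36⁻¹ ≡ 17 (mod 47), so λ ≡ 27.
  x = λ² - 43 - 32 = 729 - 75 ≡ 43; y = λ·(43 - 43) - 13 ≡ 34. → (43, 34)
5P: (43, 34) + (32, 45). λ = (45 - 34)/(32 - 43) ≡ 11/36 mod 47. 36⁻¹ ≡ 17 (mod 47), so λ ≡ 46.
  x = λ² - 43 - 32 = 2116 - 75 ≡ 20; y = λ·(43 - 20) - 34 ≡ 37. → (20, 37)
6P: (20, 37) + (32, 45). λ = (45 - 37)/(32 - 20) ≡ 8/12 mod 47. 12⁻¹ ≡ 4 (mod 47), so λ ≡ 32.
  x = λ² - 20 - 32 = 1024 - 52 ≡ 32; y = λ·(20 - 32) - 37 ≡ 2. → (32, 2)
7P: (32, 2) + (32, 45): same x and y₁ ≡ -y₂, so the sum is 𝒪.
7P = 𝒪, so the order is 7.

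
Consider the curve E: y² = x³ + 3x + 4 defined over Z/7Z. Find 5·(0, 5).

O

Write G = (0, 5).
Double-and-add on 5 = (101)₂. Start with G = (0, 5) for the leading 1-bit.
double: tangent at (0, 5): λ = (3·0² + 3)/(2·5) ≡ 3/3. 3⁻¹ ≡ 5 (mod 7) since 3·5 = 15 ≡ 1, so λ ≡ 3·5 ≡ 1.
  x = λ² - 0 - 0 = 1 - 0 ≡ 1; y = λ·(0 - 1) - 5 ≡ 1. → (1, 1)
double: tangent at (1, 1): λ = (3·1² + 3)/(2·1) ≡ 6/2. 2⁻¹ ≡ 4 (mod 7), so λ ≡ 6·4 ≡ 3.
  x = λ² - 1 - 1 = 9 - 2 ≡ 0; y = λ·(1 - 0) - 1 ≡ 2. → (0, 2)
add G: (0, 2) + (0, 5): same x and y₁ ≡ -y₂, so the sum is 𝒪.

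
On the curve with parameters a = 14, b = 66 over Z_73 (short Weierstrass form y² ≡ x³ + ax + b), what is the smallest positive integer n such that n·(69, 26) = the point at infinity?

2P: tangent at (69, 26): λ = (3·69² + 14)/(2·26) ≡ 62/52. 52⁻¹ ≡ 66 (mod 73), so λ ≡ 62·66 ≡ 4.
  x = λ² - 69 - 69 = 16 - 138 ≡ 24; y = λ·(69 - 24) - 26 ≡ 8. → (24, 8)
3P: (24, 8) + (69, 26). λ = (26 - 8)/(69 - 24) ≡ 18/45 mod 73. 45⁻¹ ≡ 13 (mod 73), so λ ≡ 15.
  x = λ² - 24 - 69 = 225 - 93 ≡ 59; y = λ·(24 - 59) - 8 ≡ 51. → (59, 51)
4P: (59, 51) + (69, 26). λ = (26 - 51)/(69 - 59) ≡ 48/10 mod 73. 10⁻¹ ≡ 22 (mod 73), so λ ≡ 34.
  x = λ² - 59 - 69 = 1156 - 128 ≡ 6; y = λ·(59 - 6) - 51 ≡ 72. → (6, 72)
5P: (6, 72) + (69, 26). λ = (26 - 72)/(69 - 6) ≡ 27/63 mod 73. 63⁻¹ ≡ 51 (mod 73), so λ ≡ 63.
  x = λ² - 6 - 69 = 3969 - 75 ≡ 25; y = λ·(6 - 25) - 72 ≡ 45. → (25, 45)
6P: (25, 45) + (69, 26). λ = (26 - 45)/(69 - 25) ≡ 54/44 mod 73. 44⁻¹ ≡ 5 (mod 73), so λ ≡ 51.
  x = λ² - 25 - 69 = 2601 - 94 ≡ 25; y = λ·(25 - 25) - 45 ≡ 28. → (25, 28)
7P: (25, 28) + (69, 26). λ = (26 - 28)/(69 - 25) ≡ 71/44 mod 73. 44⁻¹ ≡ 5 (mod 73), so λ ≡ 63.
  x = λ² - 25 - 69 = 3969 - 94 ≡ 6; y = λ·(25 - 6) - 28 ≡ 1. → (6, 1)
8P: (6, 1) + (69, 26). λ = (26 - 1)/(69 - 6) ≡ 25/63 mod 73. 63⁻¹ ≡ 51 (mod 73) since 63·51 = 3213 ≡ 1, so λ ≡ 34.
  x = λ² - 6 - 69 = 1156 - 75 ≡ 59; y = λ·(6 - 59) - 1 ≡ 22. → (59, 22)
9P: (59, 22) + (69, 26). λ = (26 - 22)/(69 - 59) ≡ 4/10 mod 73. 10⁻¹ ≡ 22 (mod 73) since 10·22 = 220 ≡ 1, so λ ≡ 15.
  x = λ² - 59 - 69 = 225 - 128 ≡ 24; y = λ·(59 - 24) - 22 ≡ 65. → (24, 65)
10P: (24, 65) + (69, 26). λ = (26 - 65)/(69 - 24) ≡ 34/45 mod 73. 45⁻¹ ≡ 13 (mod 73), so λ ≡ 4.
  x = λ² - 24 - 69 = 16 - 93 ≡ 69; y = λ·(24 - 69) - 65 ≡ 47. → (69, 47)
11P: (69, 47) + (69, 26): same x and y₁ ≡ -y₂, so the sum is the point at infinity.
11P = the point at infinity, so the order is 11.

11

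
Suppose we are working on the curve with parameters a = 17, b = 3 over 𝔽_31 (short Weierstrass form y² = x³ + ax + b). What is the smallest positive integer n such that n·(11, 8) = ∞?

2P: tangent at (11, 8): λ = (3·11² + 17)/(2·8) ≡ 8/16. 16⁻¹ ≡ 2 (mod 31), so λ ≡ 8·2 ≡ 16.
  x = λ² - 11 - 11 = 256 - 22 ≡ 17; y = λ·(11 - 17) - 8 ≡ 20. → (17, 20)
3P: (17, 20) + (11, 8). λ = (8 - 20)/(11 - 17) ≡ 19/25 mod 31. 25⁻¹ ≡ 5 (mod 31) since 25·5 = 125 ≡ 1, so λ ≡ 2.
  x = λ² - 17 - 11 = 4 - 28 ≡ 7; y = λ·(17 - 7) - 20 ≡ 0. → (7, 0)
4P: (7, 0) + (11, 8). λ = (8 - 0)/(11 - 7) ≡ 8/4 mod 31. 4⁻¹ ≡ 8 (mod 31) since 4·8 = 32 ≡ 1, so λ ≡ 2.
  x = λ² - 7 - 11 = 4 - 18 ≡ 17; y = λ·(7 - 17) - 0 ≡ 11. → (17, 11)
5P: (17, 11) + (11, 8). λ = (8 - 11)/(11 - 17) ≡ 28/25 mod 31. 25⁻¹ ≡ 5 (mod 31) since 25·5 = 125 ≡ 1, so λ ≡ 16.
  x = λ² - 17 - 11 = 256 - 28 ≡ 11; y = λ·(17 - 11) - 11 ≡ 23. → (11, 23)
6P: (11, 23) + (11, 8): same x and y₁ ≡ -y₂, so the sum is ∞.
6P = ∞, so the order is 6.

6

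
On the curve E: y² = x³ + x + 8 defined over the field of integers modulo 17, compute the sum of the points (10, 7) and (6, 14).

(3, 2)

(10, 7) + (6, 14). λ = (14 - 7)/(6 - 10) ≡ 7/13 mod 17. 13⁻¹ ≡ 4 (mod 17) since 13·4 = 52 ≡ 1, so λ ≡ 11.
  x = λ² - 10 - 6 = 121 - 16 ≡ 3; y = λ·(10 - 3) - 7 ≡ 2. → (3, 2)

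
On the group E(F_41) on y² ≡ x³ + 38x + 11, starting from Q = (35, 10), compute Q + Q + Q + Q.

Double-and-add on 4 = (100)₂. Start with Q = (35, 10) for the leading 1-bit.
double: tangent at (35, 10): λ = (3·35² + 38)/(2·10) ≡ 23/20. 20⁻¹ ≡ 39 (mod 41), so λ ≡ 23·39 ≡ 36.
  x = λ² - 35 - 35 = 1296 - 70 ≡ 37; y = λ·(35 - 37) - 10 ≡ 0. → (37, 0)
double: (37, 0) + (37, 0): same x and y₁ ≡ -y₂, so the sum is ∞.

O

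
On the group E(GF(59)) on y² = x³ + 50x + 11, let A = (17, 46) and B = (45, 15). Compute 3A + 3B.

(49, 24)

First 3A:
Repeated addition: build up to 3A.
2A: tangent at (17, 46): λ = (3·17² + 50)/(2·46) ≡ 32/33. 33⁻¹ ≡ 34 (mod 59), so λ ≡ 32·34 ≡ 26.
  x = λ² - 17 - 17 = 676 - 34 ≡ 52; y = λ·(17 - 52) - 46 ≡ 47. → (52, 47)
3A: (52, 47) + (17, 46). λ = (46 - 47)/(17 - 52) ≡ 58/24 mod 59. 24⁻¹ ≡ 32 (mod 59) since 24·32 = 768 ≡ 1, so λ ≡ 27.
  x = λ² - 52 - 17 = 729 - 69 ≡ 11; y = λ·(52 - 11) - 47 ≡ 57. → (11, 57)
3A = (11, 57).
Next 3B:
Repeated addition: build up to 3B.
2B: tangent at (45, 15): λ = (3·45² + 50)/(2·15) ≡ 48/30. 30⁻¹ ≡ 2 (mod 59), so λ ≡ 48·2 ≡ 37.
  x = λ² - 45 - 45 = 1369 - 90 ≡ 40; y = λ·(45 - 40) - 15 ≡ 52. → (40, 52)
3B: (40, 52) + (45, 15). λ = (15 - 52)/(45 - 40) ≡ 22/5 mod 59. 5⁻¹ ≡ 12 (mod 59), so λ ≡ 28.
  x = λ² - 40 - 45 = 784 - 85 ≡ 50; y = λ·(40 - 50) - 52 ≡ 22. → (50, 22)
3B = (50, 22).
Finally 3A + 3B:
(11, 57) + (50, 22). λ = (22 - 57)/(50 - 11) ≡ 24/39 mod 59. 39⁻¹ ≡ 56 (mod 59), so λ ≡ 46.
  x = λ² - 11 - 50 = 2116 - 61 ≡ 49; y = λ·(11 - 49) - 57 ≡ 24. → (49, 24)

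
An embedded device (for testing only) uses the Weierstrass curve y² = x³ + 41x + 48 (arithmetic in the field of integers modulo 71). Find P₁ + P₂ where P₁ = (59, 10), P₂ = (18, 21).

(59, 10) + (18, 21). λ = (21 - 10)/(18 - 59) ≡ 11/30 mod 71. 30⁻¹ ≡ 45 (mod 71), so λ ≡ 69.
  x = λ² - 59 - 18 = 4761 - 77 ≡ 69; y = λ·(59 - 69) - 10 ≡ 10. → (69, 10)

(69, 10)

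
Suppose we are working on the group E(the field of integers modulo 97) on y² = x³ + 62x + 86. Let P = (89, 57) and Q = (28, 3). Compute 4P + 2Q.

(22, 78)

First 4P:
Repeated addition: build up to 4P.
2P: tangent at (89, 57): λ = (3·89² + 62)/(2·57) ≡ 60/17. 17⁻¹ ≡ 40 (mod 97), so λ ≡ 60·40 ≡ 72.
  x = λ² - 89 - 89 = 5184 - 178 ≡ 59; y = λ·(89 - 59) - 57 ≡ 66. → (59, 66)
3P: (59, 66) + (89, 57). λ = (57 - 66)/(89 - 59) ≡ 88/30 mod 97. 30⁻¹ ≡ 55 (mod 97) since 30·55 = 1650 ≡ 1, so λ ≡ 87.
  x = λ² - 59 - 89 = 7569 - 148 ≡ 49; y = λ·(59 - 49) - 66 ≡ 28. → (49, 28)
4P: (49, 28) + (89, 57). λ = (57 - 28)/(89 - 49) ≡ 29/40 mod 97. 40⁻¹ ≡ 17 (mod 97), so λ ≡ 8.
  x = λ² - 49 - 89 = 64 - 138 ≡ 23; y = λ·(49 - 23) - 28 ≡ 83. → (23, 83)
4P = (23, 83).
Next 2Q:
Repeated addition: build up to 2Q.
2Q: tangent at (28, 3): λ = (3·28² + 62)/(2·3) ≡ 86/6. 6⁻¹ ≡ 81 (mod 97), so λ ≡ 86·81 ≡ 79.
  x = λ² - 28 - 28 = 6241 - 56 ≡ 74; y = λ·(28 - 74) - 3 ≡ 49. → (74, 49)
2Q = (74, 49).
Finally 4P + 2Q:
(23, 83) + (74, 49). λ = (49 - 83)/(74 - 23) ≡ 63/51 mod 97. 51⁻¹ ≡ 78 (mod 97), so λ ≡ 64.
  x = λ² - 23 - 74 = 4096 - 97 ≡ 22; y = λ·(23 - 22) - 83 ≡ 78. → (22, 78)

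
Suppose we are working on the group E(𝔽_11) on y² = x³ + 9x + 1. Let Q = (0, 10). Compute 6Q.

Repeated addition: build up to 6Q.
2Q: tangent at (0, 10): λ = (3·0² + 9)/(2·10) ≡ 9/9. 9⁻¹ ≡ 5 (mod 11) since 9·5 = 45 ≡ 1, so λ ≡ 9·5 ≡ 1.
  x = λ² - 0 - 0 = 1 - 0 ≡ 1; y = λ·(0 - 1) - 10 ≡ 0. → (1, 0)
3Q: (1, 0) + (0, 10). λ = (10 - 0)/(0 - 1) ≡ 10/10 mod 11. 10⁻¹ ≡ 10 (mod 11), so λ ≡ 1.
  x = λ² - 1 - 0 = 1 - 1 ≡ 0; y = λ·(1 - 0) - 0 ≡ 1. → (0, 1)
4Q: (0, 1) + (0, 10): same x and y₁ ≡ -y₂, so the sum is the point at infinity.
5Q: the point at infinity + (0, 10) = (0, 10) (identity).
6Q: tangent at (0, 10): λ = (3·0² + 9)/(2·10) ≡ 9/9. 9⁻¹ ≡ 5 (mod 11), so λ ≡ 9·5 ≡ 1.
  x = λ² - 0 - 0 = 1 - 0 ≡ 1; y = λ·(0 - 1) - 10 ≡ 0. → (1, 0)

(1, 0)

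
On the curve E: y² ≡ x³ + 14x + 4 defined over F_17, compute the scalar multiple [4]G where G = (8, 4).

(8, 13)

Double-and-add on 4 = (100)₂. Start with G = (8, 4) for the leading 1-bit.
double: tangent at (8, 4): λ = (3·8² + 14)/(2·4) ≡ 2/8. 8⁻¹ ≡ 15 (mod 17), so λ ≡ 2·15 ≡ 13.
  x = λ² - 8 - 8 = 169 - 16 ≡ 0; y = λ·(8 - 0) - 4 ≡ 15. → (0, 15)
double: tangent at (0, 15): λ = (3·0² + 14)/(2·15) ≡ 14/13. 13⁻¹ ≡ 4 (mod 17), so λ ≡ 14·4 ≡ 5.
  x = λ² - 0 - 0 = 25 - 0 ≡ 8; y = λ·(0 - 8) - 15 ≡ 13. → (8, 13)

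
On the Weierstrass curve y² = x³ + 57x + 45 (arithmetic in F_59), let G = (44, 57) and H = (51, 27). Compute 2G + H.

(49, 3)

First 2G:
Repeated addition: build up to 2G.
2G: tangent at (44, 57): λ = (3·44² + 57)/(2·57) ≡ 24/55. 55⁻¹ ≡ 44 (mod 59) since 55·44 = 2420 ≡ 1, so λ ≡ 24·44 ≡ 53.
  x = λ² - 44 - 44 = 2809 - 88 ≡ 7; y = λ·(44 - 7) - 57 ≡ 16. → (7, 16)
2G = (7, 16).
Finally 2G + H:
(7, 16) + (51, 27). λ = (27 - 16)/(51 - 7) ≡ 11/44 mod 59. 44⁻¹ ≡ 55 (mod 59) since 44·55 = 2420 ≡ 1, so λ ≡ 15.
  x = λ² - 7 - 51 = 225 - 58 ≡ 49; y = λ·(7 - 49) - 16 ≡ 3. → (49, 3)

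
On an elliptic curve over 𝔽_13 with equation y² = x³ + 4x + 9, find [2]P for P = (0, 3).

tangent at (0, 3): λ = (3·0² + 4)/(2·3) ≡ 4/6. 6⁻¹ ≡ 11 (mod 13) since 6·11 = 66 ≡ 1, so λ ≡ 4·11 ≡ 5.
  x = λ² - 0 - 0 = 25 - 0 ≡ 12; y = λ·(0 - 12) - 3 ≡ 2. → (12, 2)

(12, 2)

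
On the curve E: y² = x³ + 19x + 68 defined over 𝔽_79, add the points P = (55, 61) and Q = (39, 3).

(29, 53)

(55, 61) + (39, 3). λ = (3 - 61)/(39 - 55) ≡ 21/63 mod 79. 63⁻¹ ≡ 74 (mod 79), so λ ≡ 53.
  x = λ² - 55 - 39 = 2809 - 94 ≡ 29; y = λ·(55 - 29) - 61 ≡ 53. → (29, 53)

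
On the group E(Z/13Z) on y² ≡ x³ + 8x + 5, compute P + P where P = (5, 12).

tangent at (5, 12): λ = (3·5² + 8)/(2·12) ≡ 5/11. 11⁻¹ ≡ 6 (mod 13) since 11·6 = 66 ≡ 1, so λ ≡ 5·6 ≡ 4.
  x = λ² - 5 - 5 = 16 - 10 ≡ 6; y = λ·(5 - 6) - 12 ≡ 10. → (6, 10)

(6, 10)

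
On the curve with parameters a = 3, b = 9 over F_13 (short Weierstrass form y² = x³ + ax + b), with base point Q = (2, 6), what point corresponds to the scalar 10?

Double-and-add on 10 = (1010)₂. Start with Q = (2, 6) for the leading 1-bit.
double: tangent at (2, 6): λ = (3·2² + 3)/(2·6) ≡ 2/12. 12⁻¹ ≡ 12 (mod 13), so λ ≡ 2·12 ≡ 11.
  x = λ² - 2 - 2 = 121 - 4 ≡ 0; y = λ·(2 - 0) - 6 ≡ 3. → (0, 3)
double: tangent at (0, 3): λ = (3·0² + 3)/(2·3) ≡ 3/6. 6⁻¹ ≡ 11 (mod 13), so λ ≡ 3·11 ≡ 7.
  x = λ² - 0 - 0 = 49 - 0 ≡ 10; y = λ·(0 - 10) - 3 ≡ 5. → (10, 5)
add Q: (10, 5) + (2, 6). λ = (6 - 5)/(2 - 10) ≡ 1/5 mod 13. 5⁻¹ ≡ 8 (mod 13) since 5·8 = 40 ≡ 1, so λ ≡ 8.
  x = λ² - 10 - 2 = 64 - 12 ≡ 0; y = λ·(10 - 0) - 5 ≡ 10. → (0, 10)
double: tangent at (0, 10): λ = (3·0² + 3)/(2·10) ≡ 3/7. 7⁻¹ ≡ 2 (mod 13), so λ ≡ 3·2 ≡ 6.
  x = λ² - 0 - 0 = 36 - 0 ≡ 10; y = λ·(0 - 10) - 10 ≡ 8. → (10, 8)

(10, 8)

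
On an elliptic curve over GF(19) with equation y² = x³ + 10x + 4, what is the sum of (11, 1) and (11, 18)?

O

The two points share x = 11 and their y-coordinates satisfy 1 + 18 ≡ 0 (mod 19), so they are inverses. Their sum is O.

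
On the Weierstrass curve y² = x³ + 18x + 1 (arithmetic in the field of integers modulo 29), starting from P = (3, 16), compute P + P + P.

(5, 10)

Repeated addition: build up to 3P.
2P: tangent at (3, 16): λ = (3·3² + 18)/(2·16) ≡ 16/3. 3⁻¹ ≡ 10 (mod 29), so λ ≡ 16·10 ≡ 15.
  x = λ² - 3 - 3 = 225 - 6 ≡ 16; y = λ·(3 - 16) - 16 ≡ 21. → (16, 21)
3P: (16, 21) + (3, 16). λ = (16 - 21)/(3 - 16) ≡ 24/16 mod 29. 16⁻¹ ≡ 20 (mod 29), so λ ≡ 16.
  x = λ² - 16 - 3 = 256 - 19 ≡ 5; y = λ·(16 - 5) - 21 ≡ 10. → (5, 10)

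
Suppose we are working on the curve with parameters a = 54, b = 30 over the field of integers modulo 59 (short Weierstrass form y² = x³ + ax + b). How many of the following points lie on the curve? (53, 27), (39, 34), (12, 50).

1

(53, 27): 27² ≡ 21, rhs ≡ 21 → on.
(39, 34): 34² ≡ 35, rhs ≡ 36 → off.
(12, 50): 50² ≡ 22, rhs ≡ 46 → off.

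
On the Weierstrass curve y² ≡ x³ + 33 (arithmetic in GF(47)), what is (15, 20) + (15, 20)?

tangent at (15, 20): λ = (3·15² + 0)/(2·20) ≡ 17/40. 40⁻¹ ≡ 20 (mod 47), so λ ≡ 17·20 ≡ 11.
  x = λ² - 15 - 15 = 121 - 30 ≡ 44; y = λ·(15 - 44) - 20 ≡ 37. → (44, 37)

(44, 37)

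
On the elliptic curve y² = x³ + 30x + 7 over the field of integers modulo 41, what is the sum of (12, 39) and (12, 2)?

O

The two points share x = 12 and their y-coordinates satisfy 39 + 2 ≡ 0 (mod 41), so they are inverses. Their sum is the point at infinity.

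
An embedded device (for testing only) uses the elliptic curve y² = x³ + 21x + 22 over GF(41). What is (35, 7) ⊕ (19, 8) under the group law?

(24, 0)

(35, 7) + (19, 8). λ = (8 - 7)/(19 - 35) ≡ 1/25 mod 41. 25⁻¹ ≡ 23 (mod 41), so λ ≡ 23.
  x = λ² - 35 - 19 = 529 - 54 ≡ 24; y = λ·(35 - 24) - 7 ≡ 0. → (24, 0)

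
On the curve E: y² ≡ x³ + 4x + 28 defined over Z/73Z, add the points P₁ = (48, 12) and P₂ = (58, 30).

(52, 10)

(48, 12) + (58, 30). λ = (30 - 12)/(58 - 48) ≡ 18/10 mod 73. 10⁻¹ ≡ 22 (mod 73), so λ ≡ 31.
  x = λ² - 48 - 58 = 961 - 106 ≡ 52; y = λ·(48 - 52) - 12 ≡ 10. → (52, 10)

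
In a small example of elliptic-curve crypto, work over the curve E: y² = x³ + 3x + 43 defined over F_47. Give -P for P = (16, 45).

(16, 2)

-(16, 45) = (16, -45 mod 47) = (16, 2).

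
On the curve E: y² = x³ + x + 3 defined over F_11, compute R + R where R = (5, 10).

tangent at (5, 10): λ = (3·5² + 1)/(2·10) ≡ 10/9. 9⁻¹ ≡ 5 (mod 11) since 9·5 = 45 ≡ 1, so λ ≡ 10·5 ≡ 6.
  x = λ² - 5 - 5 = 36 - 10 ≡ 4; y = λ·(5 - 4) - 10 ≡ 7. → (4, 7)

(4, 7)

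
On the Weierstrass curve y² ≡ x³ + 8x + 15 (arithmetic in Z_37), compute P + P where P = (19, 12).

(25, 2)

tangent at (19, 12): λ = (3·19² + 8)/(2·12) ≡ 18/24. 24⁻¹ ≡ 17 (mod 37), so λ ≡ 18·17 ≡ 10.
  x = λ² - 19 - 19 = 100 - 38 ≡ 25; y = λ·(19 - 25) - 12 ≡ 2. → (25, 2)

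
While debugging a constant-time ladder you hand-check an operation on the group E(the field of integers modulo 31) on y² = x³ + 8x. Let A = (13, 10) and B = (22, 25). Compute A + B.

(13, 10) + (22, 25). λ = (25 - 10)/(22 - 13) ≡ 15/9 mod 31. 9⁻¹ ≡ 7 (mod 31), so λ ≡ 12.
  x = λ² - 13 - 22 = 144 - 35 ≡ 16; y = λ·(13 - 16) - 10 ≡ 16. → (16, 16)

(16, 16)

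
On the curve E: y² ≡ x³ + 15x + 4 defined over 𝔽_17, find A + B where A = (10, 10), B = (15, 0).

(13, 13)

(10, 10) + (15, 0). λ = (0 - 10)/(15 - 10) ≡ 7/5 mod 17. 5⁻¹ ≡ 7 (mod 17), so λ ≡ 15.
  x = λ² - 10 - 15 = 225 - 25 ≡ 13; y = λ·(10 - 13) - 10 ≡ 13. → (13, 13)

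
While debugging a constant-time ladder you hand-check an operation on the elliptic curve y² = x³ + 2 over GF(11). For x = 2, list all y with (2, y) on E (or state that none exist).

x³ + 0x + 2 = 10 ≡ 10 (mod 11).
10 is a non-residue mod 11; no y exists.

none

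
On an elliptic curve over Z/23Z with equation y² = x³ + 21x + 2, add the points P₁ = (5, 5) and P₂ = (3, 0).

(4, 9)

(5, 5) + (3, 0). λ = (0 - 5)/(3 - 5) ≡ 18/21 mod 23. 21⁻¹ ≡ 11 (mod 23), so λ ≡ 14.
  x = λ² - 5 - 3 = 196 - 8 ≡ 4; y = λ·(5 - 4) - 5 ≡ 9. → (4, 9)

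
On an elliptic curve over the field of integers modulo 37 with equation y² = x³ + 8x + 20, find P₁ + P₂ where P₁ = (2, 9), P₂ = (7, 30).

(2, 9) + (7, 30). λ = (30 - 9)/(7 - 2) ≡ 21/5 mod 37. 5⁻¹ ≡ 15 (mod 37), so λ ≡ 19.
  x = λ² - 2 - 7 = 361 - 9 ≡ 19; y = λ·(2 - 19) - 9 ≡ 1. → (19, 1)

(19, 1)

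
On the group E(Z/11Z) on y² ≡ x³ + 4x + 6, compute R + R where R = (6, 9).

tangent at (6, 9): λ = (3·6² + 4)/(2·9) ≡ 2/7. 7⁻¹ ≡ 8 (mod 11) since 7·8 = 56 ≡ 1, so λ ≡ 2·8 ≡ 5.
  x = λ² - 6 - 6 = 25 - 12 ≡ 2; y = λ·(6 - 2) - 9 ≡ 0. → (2, 0)

(2, 0)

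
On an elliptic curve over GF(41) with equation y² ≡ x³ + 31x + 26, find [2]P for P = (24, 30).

tangent at (24, 30): λ = (3·24² + 31)/(2·30) ≡ 37/19. 19⁻¹ ≡ 13 (mod 41) since 19·13 = 247 ≡ 1, so λ ≡ 37·13 ≡ 30.
  x = λ² - 24 - 24 = 900 - 48 ≡ 32; y = λ·(24 - 32) - 30 ≡ 17. → (32, 17)

(32, 17)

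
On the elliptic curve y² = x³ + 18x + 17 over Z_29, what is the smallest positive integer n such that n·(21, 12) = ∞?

7

2P: tangent at (21, 12): λ = (3·21² + 18)/(2·12) ≡ 7/24. 24⁻¹ ≡ 23 (mod 29) since 24·23 = 552 ≡ 1, so λ ≡ 7·23 ≡ 16.
  x = λ² - 21 - 21 = 256 - 42 ≡ 11; y = λ·(21 - 11) - 12 ≡ 3. → (11, 3)
3P: (11, 3) + (21, 12). λ = (12 - 3)/(21 - 11) ≡ 9/10 mod 29. 10⁻¹ ≡ 3 (mod 29), so λ ≡ 27.
  x = λ² - 11 - 21 = 729 - 32 ≡ 1; y = λ·(11 - 1) - 3 ≡ 6. → (1, 6)
4P: (1, 6) + (21, 12). λ = (12 - 6)/(21 - 1) ≡ 6/20 mod 29. 20⁻¹ ≡ 16 (mod 29) since 20·16 = 320 ≡ 1, so λ ≡ 9.
  x = λ² - 1 - 21 = 81 - 22 ≡ 1; y = λ·(1 - 1) - 6 ≡ 23. → (1, 23)
5P: (1, 23) + (21, 12). λ = (12 - 23)/(21 - 1) ≡ 18/20 mod 29. 20⁻¹ ≡ 16 (mod 29) since 20·16 = 320 ≡ 1, so λ ≡ 27.
  x = λ² - 1 - 21 = 729 - 22 ≡ 11; y = λ·(1 - 11) - 23 ≡ 26. → (11, 26)
6P: (11, 26) + (21, 12). λ = (12 - 26)/(21 - 11) ≡ 15/10 mod 29. 10⁻¹ ≡ 3 (mod 29), so λ ≡ 16.
  x = λ² - 11 - 21 = 256 - 32 ≡ 21; y = λ·(11 - 21) - 26 ≡ 17. → (21, 17)
7P: (21, 17) + (21, 12): same x and y₁ ≡ -y₂, so the sum is ∞.
7P = ∞, so the order is 7.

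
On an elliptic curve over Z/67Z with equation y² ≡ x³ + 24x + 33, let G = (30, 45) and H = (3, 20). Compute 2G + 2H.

First 2G:
Repeated addition: build up to 2G.
2G: tangent at (30, 45): λ = (3·30² + 24)/(2·45) ≡ 44/23. 23⁻¹ ≡ 35 (mod 67) since 23·35 = 805 ≡ 1, so λ ≡ 44·35 ≡ 66.
  x = λ² - 30 - 30 = 4356 - 60 ≡ 8; y = λ·(30 - 8) - 45 ≡ 0. → (8, 0)
2G = (8, 0).
Next 2H:
Repeated addition: build up to 2H.
2H: tangent at (3, 20): λ = (3·3² + 24)/(2·20) ≡ 51/40. 40⁻¹ ≡ 62 (mod 67) since 40·62 = 2480 ≡ 1, so λ ≡ 51·62 ≡ 13.
  x = λ² - 3 - 3 = 169 - 6 ≡ 29; y = λ·(3 - 29) - 20 ≡ 44. → (29, 44)
2H = (29, 44).
Finally 2G + 2H:
(8, 0) + (29, 44). λ = (44 - 0)/(29 - 8) ≡ 44/21 mod 67. 21⁻¹ ≡ 16 (mod 67) since 21·16 = 336 ≡ 1, so λ ≡ 34.
  x = λ² - 8 - 29 = 1156 - 37 ≡ 47; y = λ·(8 - 47) - 0 ≡ 14. → (47, 14)

(47, 14)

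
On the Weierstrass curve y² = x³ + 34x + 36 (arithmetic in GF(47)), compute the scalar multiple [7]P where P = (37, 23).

(33, 24)

Double-and-add on 7 = (111)₂. Start with P = (37, 23) for the leading 1-bit.
double: tangent at (37, 23): λ = (3·37² + 34)/(2·23) ≡ 5/46. 46⁻¹ ≡ 46 (mod 47) since 46·46 = 2116 ≡ 1, so λ ≡ 5·46 ≡ 42.
  x = λ² - 37 - 37 = 1764 - 74 ≡ 45; y = λ·(37 - 45) - 23 ≡ 17. → (45, 17)
add P: (45, 17) + (37, 23). λ = (23 - 17)/(37 - 45) ≡ 6/39 mod 47. 39⁻¹ ≡ 41 (mod 47), so λ ≡ 11.
  x = λ² - 45 - 37 = 121 - 82 ≡ 39; y = λ·(45 - 39) - 17 ≡ 2. → (39, 2)
double: tangent at (39, 2): λ = (3·39² + 34)/(2·2) ≡ 38/4. 4⁻¹ ≡ 12 (mod 47), so λ ≡ 38·12 ≡ 33.
  x = λ² - 39 - 39 = 1089 - 78 ≡ 24; y = λ·(39 - 24) - 2 ≡ 23. → (24, 23)
add P: (24, 23) + (37, 23). λ = (23 - 23)/(37 - 24) ≡ 0/13 mod 47. 13⁻¹ ≡ 29 (mod 47), so λ ≡ 0.
  x = λ² - 24 - 37 = 0 - 61 ≡ 33; y = λ·(24 - 33) - 23 ≡ 24. → (33, 24)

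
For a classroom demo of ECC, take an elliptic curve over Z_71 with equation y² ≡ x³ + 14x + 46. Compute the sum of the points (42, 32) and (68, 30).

(11, 53)

(42, 32) + (68, 30). λ = (30 - 32)/(68 - 42) ≡ 69/26 mod 71. 26⁻¹ ≡ 41 (mod 71), so λ ≡ 60.
  x = λ² - 42 - 68 = 3600 - 110 ≡ 11; y = λ·(42 - 11) - 32 ≡ 53. → (11, 53)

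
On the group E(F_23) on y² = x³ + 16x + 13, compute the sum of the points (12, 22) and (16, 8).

(13, 16)

(12, 22) + (16, 8). λ = (8 - 22)/(16 - 12) ≡ 9/4 mod 23. 4⁻¹ ≡ 6 (mod 23) since 4·6 = 24 ≡ 1, so λ ≡ 8.
  x = λ² - 12 - 16 = 64 - 28 ≡ 13; y = λ·(12 - 13) - 22 ≡ 16. → (13, 16)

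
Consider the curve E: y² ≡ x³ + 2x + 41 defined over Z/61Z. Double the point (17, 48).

(11, 33)

tangent at (17, 48): λ = (3·17² + 2)/(2·48) ≡ 15/35. 35⁻¹ ≡ 7 (mod 61), so λ ≡ 15·7 ≡ 44.
  x = λ² - 17 - 17 = 1936 - 34 ≡ 11; y = λ·(17 - 11) - 48 ≡ 33. → (11, 33)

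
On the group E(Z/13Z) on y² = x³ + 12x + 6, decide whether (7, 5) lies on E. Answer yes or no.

no

y² = 5² ≡ 12; x³ + 12x + 6 = 433 ≡ 4 (mod 13). 12 ≠ 4.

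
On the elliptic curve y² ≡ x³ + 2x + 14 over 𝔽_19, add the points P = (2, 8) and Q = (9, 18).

(5, 4)

(2, 8) + (9, 18). λ = (18 - 8)/(9 - 2) ≡ 10/7 mod 19. 7⁻¹ ≡ 11 (mod 19) since 7·11 = 77 ≡ 1, so λ ≡ 15.
  x = λ² - 2 - 9 = 225 - 11 ≡ 5; y = λ·(2 - 5) - 8 ≡ 4. → (5, 4)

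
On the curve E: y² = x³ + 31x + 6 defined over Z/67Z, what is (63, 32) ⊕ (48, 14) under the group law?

(63, 32) + (48, 14). λ = (14 - 32)/(48 - 63) ≡ 49/52 mod 67. 52⁻¹ ≡ 58 (mod 67) since 52·58 = 3016 ≡ 1, so λ ≡ 28.
  x = λ² - 63 - 48 = 784 - 111 ≡ 3; y = λ·(63 - 3) - 32 ≡ 40. → (3, 40)

(3, 40)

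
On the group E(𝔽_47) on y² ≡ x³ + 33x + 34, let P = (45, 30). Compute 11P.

Double-and-add on 11 = (1011)₂. Start with P = (45, 30) for the leading 1-bit.
double: tangent at (45, 30): λ = (3·45² + 33)/(2·30) ≡ 45/13. 13⁻¹ ≡ 29 (mod 47), so λ ≡ 45·29 ≡ 36.
  x = λ² - 45 - 45 = 1296 - 90 ≡ 31; y = λ·(45 - 31) - 30 ≡ 4. → (31, 4)
double: tangent at (31, 4): λ = (3·31² + 33)/(2·4) ≡ 2/8. 8⁻¹ ≡ 6 (mod 47) since 8·6 = 48 ≡ 1, so λ ≡ 2·6 ≡ 12.
  x = λ² - 31 - 31 = 144 - 62 ≡ 35; y = λ·(31 - 35) - 4 ≡ 42. → (35, 42)
add P: (35, 42) + (45, 30). λ = (30 - 42)/(45 - 35) ≡ 35/10 mod 47. 10⁻¹ ≡ 33 (mod 47), so λ ≡ 27.
  x = λ² - 35 - 45 = 729 - 80 ≡ 38; y = λ·(35 - 38) - 42 ≡ 18. → (38, 18)
double: tangent at (38, 18): λ = (3·38² + 33)/(2·18) ≡ 41/36. 36⁻¹ ≡ 17 (mod 47), so λ ≡ 41·17 ≡ 39.
  x = λ² - 38 - 38 = 1521 - 76 ≡ 35; y = λ·(38 - 35) - 18 ≡ 5. → (35, 5)
add P: (35, 5) + (45, 30). λ = (30 - 5)/(45 - 35) ≡ 25/10 mod 47. 10⁻¹ ≡ 33 (mod 47) since 10·33 = 330 ≡ 1, so λ ≡ 26.
  x = λ² - 35 - 45 = 676 - 80 ≡ 32; y = λ·(35 - 32) - 5 ≡ 26. → (32, 26)

(32, 26)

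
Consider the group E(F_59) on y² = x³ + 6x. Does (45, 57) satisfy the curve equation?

y² = 57² ≡ 4; x³ + 6x + 0 = 91395 ≡ 4 (mod 59). 4 = 4.

yes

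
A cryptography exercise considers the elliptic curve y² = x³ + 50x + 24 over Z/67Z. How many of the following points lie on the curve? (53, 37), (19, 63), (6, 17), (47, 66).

0

(53, 37): 37² ≡ 29, rhs ≡ 64 → off.
(19, 63): 63² ≡ 16, rhs ≡ 61 → off.
(6, 17): 17² ≡ 21, rhs ≡ 4 → off.
(47, 66): 66² ≡ 1, rhs ≡ 2 → off.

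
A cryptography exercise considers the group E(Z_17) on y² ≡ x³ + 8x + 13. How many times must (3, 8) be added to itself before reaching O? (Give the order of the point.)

7

2P: tangent at (3, 8): λ = (3·3² + 8)/(2·8) ≡ 1/16. 16⁻¹ ≡ 16 (mod 17) since 16·16 = 256 ≡ 1, so λ ≡ 1·16 ≡ 16.
  x = λ² - 3 - 3 = 256 - 6 ≡ 12; y = λ·(3 - 12) - 8 ≡ 1. → (12, 1)
3P: (12, 1) + (3, 8). λ = (8 - 1)/(3 - 12) ≡ 7/8 mod 17. 8⁻¹ ≡ 15 (mod 17) since 8·15 = 120 ≡ 1, so λ ≡ 3.
  x = λ² - 12 - 3 = 9 - 15 ≡ 11; y = λ·(12 - 11) - 1 ≡ 2. → (11, 2)
4P: (11, 2) + (3, 8). λ = (8 - 2)/(3 - 11) ≡ 6/9 mod 17. 9⁻¹ ≡ 2 (mod 17), so λ ≡ 12.
  x = λ² - 11 - 3 = 144 - 14 ≡ 11; y = λ·(11 - 11) - 2 ≡ 15. → (11, 15)
5P: (11, 15) + (3, 8). λ = (8 - 15)/(3 - 11) ≡ 10/9 mod 17. 9⁻¹ ≡ 2 (mod 17), so λ ≡ 3.
  x = λ² - 11 - 3 = 9 - 14 ≡ 12; y = λ·(11 - 12) - 15 ≡ 16. → (12, 16)
6P: (12, 16) + (3, 8). λ = (8 - 16)/(3 - 12) ≡ 9/8 mod 17. 8⁻¹ ≡ 15 (mod 17), so λ ≡ 16.
  x = λ² - 12 - 3 = 256 - 15 ≡ 3; y = λ·(12 - 3) - 16 ≡ 9. → (3, 9)
7P: (3, 9) + (3, 8): same x and y₁ ≡ -y₂, so the sum is O.
7P = O, so the order is 7.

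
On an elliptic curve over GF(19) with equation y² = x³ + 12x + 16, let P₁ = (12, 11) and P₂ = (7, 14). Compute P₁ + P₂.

(12, 11) + (7, 14). λ = (14 - 11)/(7 - 12) ≡ 3/14 mod 19. 14⁻¹ ≡ 15 (mod 19), so λ ≡ 7.
  x = λ² - 12 - 7 = 49 - 19 ≡ 11; y = λ·(12 - 11) - 11 ≡ 15. → (11, 15)

(11, 15)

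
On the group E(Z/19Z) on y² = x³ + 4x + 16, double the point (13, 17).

tangent at (13, 17): λ = (3·13² + 4)/(2·17) ≡ 17/15. 15⁻¹ ≡ 14 (mod 19), so λ ≡ 17·14 ≡ 10.
  x = λ² - 13 - 13 = 100 - 26 ≡ 17; y = λ·(13 - 17) - 17 ≡ 0. → (17, 0)

(17, 0)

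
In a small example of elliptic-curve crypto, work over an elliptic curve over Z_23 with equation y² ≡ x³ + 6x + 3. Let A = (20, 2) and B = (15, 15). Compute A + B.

(15, 8)

(20, 2) + (15, 15). λ = (15 - 2)/(15 - 20) ≡ 13/18 mod 23. 18⁻¹ ≡ 9 (mod 23) since 18·9 = 162 ≡ 1, so λ ≡ 2.
  x = λ² - 20 - 15 = 4 - 35 ≡ 15; y = λ·(20 - 15) - 2 ≡ 8. → (15, 8)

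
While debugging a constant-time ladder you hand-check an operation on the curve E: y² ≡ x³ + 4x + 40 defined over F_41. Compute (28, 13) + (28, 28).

O

The two points share x = 28 and their y-coordinates satisfy 13 + 28 ≡ 0 (mod 41), so they are inverses. Their sum is O.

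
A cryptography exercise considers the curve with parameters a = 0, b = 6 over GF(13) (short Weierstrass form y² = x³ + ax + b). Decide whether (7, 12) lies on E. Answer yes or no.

no

y² = 12² ≡ 1; x³ + 0x + 6 = 349 ≡ 11 (mod 13). 1 ≠ 11.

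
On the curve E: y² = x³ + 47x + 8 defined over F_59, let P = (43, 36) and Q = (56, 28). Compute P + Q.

(11, 26)

(43, 36) + (56, 28). λ = (28 - 36)/(56 - 43) ≡ 51/13 mod 59. 13⁻¹ ≡ 50 (mod 59) since 13·50 = 650 ≡ 1, so λ ≡ 13.
  x = λ² - 43 - 56 = 169 - 99 ≡ 11; y = λ·(43 - 11) - 36 ≡ 26. → (11, 26)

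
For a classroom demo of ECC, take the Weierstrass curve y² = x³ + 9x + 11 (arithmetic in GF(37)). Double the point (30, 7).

tangent at (30, 7): λ = (3·30² + 9)/(2·7) ≡ 8/14. 14⁻¹ ≡ 8 (mod 37), so λ ≡ 8·8 ≡ 27.
  x = λ² - 30 - 30 = 729 - 60 ≡ 3; y = λ·(30 - 3) - 7 ≡ 19. → (3, 19)

(3, 19)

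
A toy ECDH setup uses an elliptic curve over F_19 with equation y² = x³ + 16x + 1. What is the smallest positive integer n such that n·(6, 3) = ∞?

8

2P: tangent at (6, 3): λ = (3·6² + 16)/(2·3) ≡ 10/6. 6⁻¹ ≡ 16 (mod 19) since 6·16 = 96 ≡ 1, so λ ≡ 10·16 ≡ 8.
  x = λ² - 6 - 6 = 64 - 12 ≡ 14; y = λ·(6 - 14) - 3 ≡ 9. → (14, 9)
3P: (14, 9) + (6, 3). λ = (3 - 9)/(6 - 14) ≡ 13/11 mod 19. 11⁻¹ ≡ 7 (mod 19) since 11·7 = 77 ≡ 1, so λ ≡ 15.
  x = λ² - 14 - 6 = 225 - 20 ≡ 15; y = λ·(14 - 15) - 9 ≡ 14. → (15, 14)
4P: (15, 14) + (6, 3). λ = (3 - 14)/(6 - 15) ≡ 8/10 mod 19. 10⁻¹ ≡ 2 (mod 19), so λ ≡ 16.
  x = λ² - 15 - 6 = 256 - 21 ≡ 7; y = λ·(15 - 7) - 14 ≡ 0. → (7, 0)
5P: (7, 0) + (6, 3). λ = (3 - 0)/(6 - 7) ≡ 3/18 mod 19. 18⁻¹ ≡ 18 (mod 19), so λ ≡ 16.
  x = λ² - 7 - 6 = 256 - 13 ≡ 15; y = λ·(7 - 15) - 0 ≡ 5. → (15, 5)
6P: (15, 5) + (6, 3). λ = (3 - 5)/(6 - 15) ≡ 17/10 mod 19. 10⁻¹ ≡ 2 (mod 19) since 10·2 = 20 ≡ 1, so λ ≡ 15.
  x = λ² - 15 - 6 = 225 - 21 ≡ 14; y = λ·(15 - 14) - 5 ≡ 10. → (14, 10)
7P: (14, 10) + (6, 3). λ = (3 - 10)/(6 - 14) ≡ 12/11 mod 19. 11⁻¹ ≡ 7 (mod 19), so λ ≡ 8.
  x = λ² - 14 - 6 = 64 - 20 ≡ 6; y = λ·(14 - 6) - 10 ≡ 16. → (6, 16)
8P: (6, 16) + (6, 3): same x and y₁ ≡ -y₂, so the sum is ∞.
8P = ∞, so the order is 8.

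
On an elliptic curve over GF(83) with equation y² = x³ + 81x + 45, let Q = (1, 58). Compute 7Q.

(74, 74)

Repeated addition: build up to 7Q.
2Q: tangent at (1, 58): λ = (3·1² + 81)/(2·58) ≡ 1/33. 33⁻¹ ≡ 78 (mod 83) since 33·78 = 2574 ≡ 1, so λ ≡ 1·78 ≡ 78.
  x = λ² - 1 - 1 = 6084 - 2 ≡ 23; y = λ·(1 - 23) - 58 ≡ 52. → (23, 52)
3Q: (23, 52) + (1, 58). λ = (58 - 52)/(1 - 23) ≡ 6/61 mod 83. 61⁻¹ ≡ 49 (mod 83), so λ ≡ 45.
  x = λ² - 23 - 1 = 2025 - 24 ≡ 9; y = λ·(23 - 9) - 52 ≡ 80. → (9, 80)
4Q: (9, 80) + (1, 58). λ = (58 - 80)/(1 - 9) ≡ 61/75 mod 83. 75⁻¹ ≡ 31 (mod 83) since 75·31 = 2325 ≡ 1, so λ ≡ 65.
  x = λ² - 9 - 1 = 4225 - 10 ≡ 65; y = λ·(9 - 65) - 80 ≡ 15. → (65, 15)
5Q: (65, 15) + (1, 58). λ = (58 - 15)/(1 - 65) ≡ 43/19 mod 83. 19⁻¹ ≡ 35 (mod 83), so λ ≡ 11.
  x = λ² - 65 - 1 = 121 - 66 ≡ 55; y = λ·(65 - 55) - 15 ≡ 12. → (55, 12)
6Q: (55, 12) + (1, 58). λ = (58 - 12)/(1 - 55) ≡ 46/29 mod 83. 29⁻¹ ≡ 63 (mod 83) since 29·63 = 1827 ≡ 1, so λ ≡ 76.
  x = λ² - 55 - 1 = 5776 - 56 ≡ 76; y = λ·(55 - 76) - 12 ≡ 52. → (76, 52)
7Q: (76, 52) + (1, 58). λ = (58 - 52)/(1 - 76) ≡ 6/8 mod 83. 8⁻¹ ≡ 52 (mod 83) since 8·52 = 416 ≡ 1, so λ ≡ 63.
  x = λ² - 76 - 1 = 3969 - 77 ≡ 74; y = λ·(76 - 74) - 52 ≡ 74. → (74, 74)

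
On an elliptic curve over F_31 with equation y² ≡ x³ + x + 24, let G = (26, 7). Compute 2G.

tangent at (26, 7): λ = (3·26² + 1)/(2·7) ≡ 14/14. 14⁻¹ ≡ 20 (mod 31), so λ ≡ 14·20 ≡ 1.
  x = λ² - 26 - 26 = 1 - 52 ≡ 11; y = λ·(26 - 11) - 7 ≡ 8. → (11, 8)

(11, 8)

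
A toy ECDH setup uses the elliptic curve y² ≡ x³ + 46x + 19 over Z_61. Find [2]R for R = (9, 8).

tangent at (9, 8): λ = (3·9² + 46)/(2·8) ≡ 45/16. 16⁻¹ ≡ 42 (mod 61) since 16·42 = 672 ≡ 1, so λ ≡ 45·42 ≡ 60.
  x = λ² - 9 - 9 = 3600 - 18 ≡ 44; y = λ·(9 - 44) - 8 ≡ 27. → (44, 27)

(44, 27)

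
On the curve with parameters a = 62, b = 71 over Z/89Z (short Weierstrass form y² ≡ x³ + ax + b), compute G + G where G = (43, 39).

(81, 65)

tangent at (43, 39): λ = (3·43² + 62)/(2·39) ≡ 2/78. 78⁻¹ ≡ 8 (mod 89), so λ ≡ 2·8 ≡ 16.
  x = λ² - 43 - 43 = 256 - 86 ≡ 81; y = λ·(43 - 81) - 39 ≡ 65. → (81, 65)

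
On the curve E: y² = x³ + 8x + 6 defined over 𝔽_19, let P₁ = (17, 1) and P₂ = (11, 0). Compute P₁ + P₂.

(0, 5)

(17, 1) + (11, 0). λ = (0 - 1)/(11 - 17) ≡ 18/13 mod 19. 13⁻¹ ≡ 3 (mod 19) since 13·3 = 39 ≡ 1, so λ ≡ 16.
  x = λ² - 17 - 11 = 256 - 28 ≡ 0; y = λ·(17 - 0) - 1 ≡ 5. → (0, 5)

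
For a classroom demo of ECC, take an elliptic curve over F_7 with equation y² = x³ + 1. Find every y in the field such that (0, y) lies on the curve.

1, 6

x³ + 0x + 1 = 1 ≡ 1 (mod 7).
Square roots of 1 mod 7: 1 and 6 (since 1² = 1 ≡ 1).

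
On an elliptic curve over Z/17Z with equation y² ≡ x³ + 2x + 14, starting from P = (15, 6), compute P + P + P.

Repeated addition: build up to 3P.
2P: tangent at (15, 6): λ = (3·15² + 2)/(2·6) ≡ 14/12. 12⁻¹ ≡ 10 (mod 17) since 12·10 = 120 ≡ 1, so λ ≡ 14·10 ≡ 4.
  x = λ² - 15 - 15 = 16 - 30 ≡ 3; y = λ·(15 - 3) - 6 ≡ 8. → (3, 8)
3P: (3, 8) + (15, 6). λ = (6 - 8)/(15 - 3) ≡ 15/12 mod 17. 12⁻¹ ≡ 10 (mod 17) since 12·10 = 120 ≡ 1, so λ ≡ 14.
  x = λ² - 3 - 15 = 196 - 18 ≡ 8; y = λ·(3 - 8) - 8 ≡ 7. → (8, 7)

(8, 7)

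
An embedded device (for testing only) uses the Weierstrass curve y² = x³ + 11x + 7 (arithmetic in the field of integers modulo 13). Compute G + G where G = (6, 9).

tangent at (6, 9): λ = (3·6² + 11)/(2·9) ≡ 2/5. 5⁻¹ ≡ 8 (mod 13) since 5·8 = 40 ≡ 1, so λ ≡ 2·8 ≡ 3.
  x = λ² - 6 - 6 = 9 - 12 ≡ 10; y = λ·(6 - 10) - 9 ≡ 5. → (10, 5)

(10, 5)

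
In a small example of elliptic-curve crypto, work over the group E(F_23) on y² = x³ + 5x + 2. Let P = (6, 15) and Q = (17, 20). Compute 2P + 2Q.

First 2P:
Repeated addition: build up to 2P.
2P: tangent at (6, 15): λ = (3·6² + 5)/(2·15) ≡ 21/7. 7⁻¹ ≡ 10 (mod 23) since 7·10 = 70 ≡ 1, so λ ≡ 21·10 ≡ 3.
  x = λ² - 6 - 6 = 9 - 12 ≡ 20; y = λ·(6 - 20) - 15 ≡ 12. → (20, 12)
2P = (20, 12).
Next 2Q:
Repeated addition: build up to 2Q.
2Q: tangent at (17, 20): λ = (3·17² + 5)/(2·20) ≡ 21/17. 17⁻¹ ≡ 19 (mod 23) since 17·19 = 323 ≡ 1, so λ ≡ 21·19 ≡ 8.
  x = λ² - 17 - 17 = 64 - 34 ≡ 7; y = λ·(17 - 7) - 20 ≡ 14. → (7, 14)
2Q = (7, 14).
Finally 2P + 2Q:
(20, 12) + (7, 14). λ = (14 - 12)/(7 - 20) ≡ 2/10 mod 23. 10⁻¹ ≡ 7 (mod 23), so λ ≡ 14.
  x = λ² - 20 - 7 = 196 - 27 ≡ 8; y = λ·(20 - 8) - 12 ≡ 18. → (8, 18)

(8, 18)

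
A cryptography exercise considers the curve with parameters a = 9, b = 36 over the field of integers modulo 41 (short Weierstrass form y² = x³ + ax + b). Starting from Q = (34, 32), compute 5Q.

(32, 28)

Repeated addition: build up to 5Q.
2Q: tangent at (34, 32): λ = (3·34² + 9)/(2·32) ≡ 33/23. 23⁻¹ ≡ 25 (mod 41) since 23·25 = 575 ≡ 1, so λ ≡ 33·25 ≡ 5.
  x = λ² - 34 - 34 = 25 - 68 ≡ 39; y = λ·(34 - 39) - 32 ≡ 25. → (39, 25)
3Q: (39, 25) + (34, 32). λ = (32 - 25)/(34 - 39) ≡ 7/36 mod 41. 36⁻¹ ≡ 8 (mod 41), so λ ≡ 15.
  x = λ² - 39 - 34 = 225 - 73 ≡ 29; y = λ·(39 - 29) - 25 ≡ 2. → (29, 2)
4Q: (29, 2) + (34, 32). λ = (32 - 2)/(34 - 29) ≡ 30/5 mod 41. 5⁻¹ ≡ 33 (mod 41), so λ ≡ 6.
  x = λ² - 29 - 34 = 36 - 63 ≡ 14; y = λ·(29 - 14) - 2 ≡ 6. → (14, 6)
5Q: (14, 6) + (34, 32). λ = (32 - 6)/(34 - 14) ≡ 26/20 mod 41. 20⁻¹ ≡ 39 (mod 41) since 20·39 = 780 ≡ 1, so λ ≡ 30.
  x = λ² - 14 - 34 = 900 - 48 ≡ 32; y = λ·(14 - 32) - 6 ≡ 28. → (32, 28)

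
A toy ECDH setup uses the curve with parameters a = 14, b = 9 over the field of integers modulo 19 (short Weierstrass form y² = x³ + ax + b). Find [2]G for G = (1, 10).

(2, 11)

tangent at (1, 10): λ = (3·1² + 14)/(2·10) ≡ 17/1. 1⁻¹ ≡ 1 (mod 19) since 1·1 = 1 ≡ 1, so λ ≡ 17·1 ≡ 17.
  x = λ² - 1 - 1 = 289 - 2 ≡ 2; y = λ·(1 - 2) - 10 ≡ 11. → (2, 11)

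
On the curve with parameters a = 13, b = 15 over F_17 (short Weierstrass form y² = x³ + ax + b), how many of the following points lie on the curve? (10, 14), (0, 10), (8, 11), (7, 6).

2

(10, 14): 14² ≡ 9, rhs ≡ 6 → off.
(0, 10): 10² ≡ 15, rhs ≡ 15 → on.
(8, 11): 11² ≡ 2, rhs ≡ 2 → on.
(7, 6): 6² ≡ 2, rhs ≡ 7 → off.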